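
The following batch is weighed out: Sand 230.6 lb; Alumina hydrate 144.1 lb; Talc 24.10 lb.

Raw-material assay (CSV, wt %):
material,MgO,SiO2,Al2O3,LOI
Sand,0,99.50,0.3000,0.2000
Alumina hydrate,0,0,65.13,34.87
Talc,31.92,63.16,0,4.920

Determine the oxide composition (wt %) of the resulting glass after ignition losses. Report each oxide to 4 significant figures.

Values along the way are shown rounded to four significant figures alongside each step. The whole derivation keeps exact precision through the solve. Each reported number is rounded once only — the derived quantities (ignition loss, the totals, the three compositions, glass mass, yield) are rebuilt from the batch weights per 346.9 lb of glass in full precision as set out in the problem or the answer.
Oxide-by-oxide delivered mass:
  MgO: 24.10·0.3192 = 7.693 lb
  SiO2: 230.6·0.9950 + 24.10·0.6316 = 244.7 lb
  Al2O3: 230.6·0.003000 + 144.1·0.6513 = 94.54 lb
LOI: 230.6·0.002000 + 144.1·0.3487 + 24.10·0.04920 = 51.89 lb
Net of LOI, the glass mass = 398.8 − 51.89 = 346.9 lb (the oxide masses sum to this)
oxide / glass × 100 gives the wt %

Glass mass = 346.9 lb (batch 398.8 − LOI 51.89).
Composition: MgO 2.218%, SiO2 70.53%, Al2O3 27.25%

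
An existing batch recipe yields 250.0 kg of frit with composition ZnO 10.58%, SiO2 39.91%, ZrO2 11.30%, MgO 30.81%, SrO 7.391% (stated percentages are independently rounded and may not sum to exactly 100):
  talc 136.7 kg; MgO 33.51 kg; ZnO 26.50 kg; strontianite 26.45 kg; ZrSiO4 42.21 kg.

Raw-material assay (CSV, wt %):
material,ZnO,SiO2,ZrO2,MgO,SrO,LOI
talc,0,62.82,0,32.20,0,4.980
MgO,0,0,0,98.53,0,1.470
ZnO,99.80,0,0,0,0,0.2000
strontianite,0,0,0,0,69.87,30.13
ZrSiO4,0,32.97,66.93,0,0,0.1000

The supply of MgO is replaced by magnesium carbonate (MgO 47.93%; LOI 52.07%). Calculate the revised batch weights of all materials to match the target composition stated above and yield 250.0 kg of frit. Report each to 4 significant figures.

Rounding to 4 significant figures governs every mid-chain value as shown — every computation maintains exact precision from start to finish. Each reported result carries a single rounding. All derived quantities, which include ignition loss, yield, totals, five oxide percentages, net glass mass, are computed at full float precision, as set out in problem or answer, starting from the weights on 250.0 kg of glass.
Target masses of each oxide per 250.0 kg frit:
  ZnO: 10.58% × 250.0 = 26.45 kg
  SiO2: 39.91% × 250.0 = 99.78 kg
  ZrO2: 11.30% × 250.0 = 28.25 kg
  MgO: 30.81% × 250.0 = 77.03 kg
  SrO: 7.391% × 250.0 = 18.48 kg
Oxide-by-oxide audit applying the batch weights above, relative to the basis at hand (each sum matches its target mass exact up to rounding of places):
  ZnO: 26.50·0.9980 = 26.45 kg (target 26.45 kg)
  SiO2: 136.7·0.6282 + 42.21·0.3297 = 99.79 kg (target 99.78 kg)
  ZrO2: 42.21·0.6693 = 28.25 kg (target 28.25 kg)
  MgO: 136.7·0.3220 + 68.88·0.4793 = 77.03 kg (target 77.03 kg)
  SrO: 26.45·0.6987 = 18.48 kg (target 18.48 kg)
The glass-mass cross-check: batch total minus LOI = 250.0 kg (oxide target masses add up to 250.0 kg; stated basis 250.0 kg — rounding explains the deltas).
Batch total: Σ batch = 300.7 kg; loss to ignition Σ batch·LOI = 50.74 kg; yield: glass divided by total = 83.13%.

Revised batch per 250.0 kg frit:
  talc: 136.7 kg
  magnesium carbonate: 68.88 kg
  ZnO: 26.50 kg
  strontianite: 26.45 kg
  ZrSiO4: 42.21 kg
Total batch = 300.7 kg; LOI loss = 50.74 kg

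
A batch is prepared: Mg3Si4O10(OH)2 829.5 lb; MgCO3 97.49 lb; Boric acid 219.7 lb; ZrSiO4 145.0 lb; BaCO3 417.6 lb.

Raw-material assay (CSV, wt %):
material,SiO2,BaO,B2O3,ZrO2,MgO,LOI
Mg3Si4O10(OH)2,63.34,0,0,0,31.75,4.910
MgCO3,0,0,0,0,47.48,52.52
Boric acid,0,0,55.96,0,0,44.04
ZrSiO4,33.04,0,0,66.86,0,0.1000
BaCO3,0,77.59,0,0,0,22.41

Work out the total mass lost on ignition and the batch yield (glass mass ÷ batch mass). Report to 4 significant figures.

Every computation keeps full precision from start to finish — the intermediate values are shown rounded to four significant digits on the page. Each reported value includes exactly one rounding — the derived quantities, which include LOI, the five compositions, totals, yield, net glass mass, are computed at full precision, exactly as printed in problem or answer, using the weight values for 1427 lb of glass.
Per-material ignition loss:
  Mg3Si4O10(OH)2: 829.5 × 0.04910 = 40.73 lb
  MgCO3: 97.49 × 0.5252 = 51.20 lb
  Boric acid: 219.7 × 0.4404 = 96.76 lb
  ZrSiO4: 145.0 × 0.001000 = 0.1450 lb
  BaCO3: 417.6 × 0.2241 = 93.58 lb
Total LOI = 282.4 lb
Glass = batch − LOI = 1709 − 282.4 = 1427 lb

LOI loss = 282.4 lb; glass = 1427 lb; yield = 83.48%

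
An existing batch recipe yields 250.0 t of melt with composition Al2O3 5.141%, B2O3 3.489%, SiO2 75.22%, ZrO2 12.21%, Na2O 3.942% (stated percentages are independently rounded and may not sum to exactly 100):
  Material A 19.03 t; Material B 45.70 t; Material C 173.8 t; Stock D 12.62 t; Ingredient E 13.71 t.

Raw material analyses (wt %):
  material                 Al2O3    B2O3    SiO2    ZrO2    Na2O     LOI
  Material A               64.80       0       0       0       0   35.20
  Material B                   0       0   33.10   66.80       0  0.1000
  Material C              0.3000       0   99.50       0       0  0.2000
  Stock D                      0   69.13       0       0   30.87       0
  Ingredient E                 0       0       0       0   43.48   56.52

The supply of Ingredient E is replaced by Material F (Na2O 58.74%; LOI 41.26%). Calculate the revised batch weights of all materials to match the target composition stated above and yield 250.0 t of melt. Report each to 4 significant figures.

Intermediates appear with 4-significant-digit rounding as written; the whole derivation maintains exact precision all the way through. A single rounding yields every reported number. All derived quantities (five oxide percentages, LOI, yield, totals, glass mass) are re-derived from the batch weights at 250.0 t of glass in full float precision as given in problem or answer.
Oxide-by-oxide targets in 250.0 t melt:
  Al2O3: 5.141% × 250.0 = 12.85 t
  B2O3: 3.489% × 250.0 = 8.722 t
  SiO2: 75.22% × 250.0 = 188.0 t
  ZrO2: 12.21% × 250.0 = 30.52 t
  Na2O: 3.942% × 250.0 = 9.855 t
A balance pass over the oxides, applying the batch weights above, per the basis as stated (sum by sum, the targets are met given rounding of the digits):
  Al2O3: 19.03·0.6480 + 173.8·0.003000 = 12.85 t (target 12.85 t)
  B2O3: 12.62·0.6913 = 8.724 t (target 8.722 t)
  SiO2: 45.70·0.3310 + 173.8·0.9950 = 188.1 t (target 188.0 t)
  ZrO2: 45.70·0.6680 = 30.53 t (target 30.52 t)
  Na2O: 12.62·0.3087 + 10.15·0.5874 = 9.858 t (target 9.855 t)
Consistency of the glass mass: batch Σ − ignition loss = 250.0 t (oxide target masses add up to 250.0 t; the stated basis being 250.0 t — a pure rounding effect).
Whole-batch sum: Σ batch = 261.3 t; the LOI term Σ batch·LOI equals 11.28 t; as yield: glass ÷ batch → 95.68%.

Revised batch per 250.0 t melt:
  Material A: 19.03 t
  Material B: 45.70 t
  Material C: 173.8 t
  Stock D: 12.62 t
  Material F: 10.15 t
Total batch = 261.3 t; LOI loss = 11.28 t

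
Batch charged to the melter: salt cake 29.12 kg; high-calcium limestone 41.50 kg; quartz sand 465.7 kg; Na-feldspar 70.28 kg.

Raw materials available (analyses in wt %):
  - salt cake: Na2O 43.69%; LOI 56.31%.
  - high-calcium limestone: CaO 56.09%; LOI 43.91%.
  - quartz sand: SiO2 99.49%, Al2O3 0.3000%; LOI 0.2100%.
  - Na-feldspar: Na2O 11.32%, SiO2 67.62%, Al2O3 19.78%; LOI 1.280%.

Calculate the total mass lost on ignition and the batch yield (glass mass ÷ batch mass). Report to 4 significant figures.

Values along the way are printed (rounded to 4 significant figures) when written out. Each numeric step carries full precision end to end. Each reported figure takes a single rounding — the derived quantities (glass mass, yield, totals, LOI, the four compositions) are carried using the weight values on 570.1 kg of glass in exact precision as quoted within either problem or answer.
Loss on ignition, line by line:
  salt cake: 29.12 × 0.5631 = 16.40 kg
  high-calcium limestone: 41.50 × 0.4391 = 18.22 kg
  quartz sand: 465.7 × 0.002100 = 0.9780 kg
  Na-feldspar: 70.28 × 0.01280 = 0.8996 kg
Total LOI = 36.50 kg
Glass = batch − LOI = 606.6 − 36.50 = 570.1 kg

LOI loss = 36.50 kg; glass = 570.1 kg; yield = 93.98%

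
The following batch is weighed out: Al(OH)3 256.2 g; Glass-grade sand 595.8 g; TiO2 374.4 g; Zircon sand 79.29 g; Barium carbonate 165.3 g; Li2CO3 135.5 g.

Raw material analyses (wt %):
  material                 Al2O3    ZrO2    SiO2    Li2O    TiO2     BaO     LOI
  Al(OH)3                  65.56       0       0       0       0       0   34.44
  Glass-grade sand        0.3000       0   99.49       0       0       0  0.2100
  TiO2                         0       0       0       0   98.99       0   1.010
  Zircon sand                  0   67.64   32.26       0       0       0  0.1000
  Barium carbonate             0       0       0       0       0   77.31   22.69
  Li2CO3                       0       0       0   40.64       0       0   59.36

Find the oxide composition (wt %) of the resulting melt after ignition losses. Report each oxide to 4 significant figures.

The intermediate values appear, rounded to 4 significant digits, between the steps. Full float precision is held from start to finish — each reported result sees exactly one rounding; derived quantities are computed at full float precision (glass mass, ignition loss, the six compositions, the yield, totals) using the weight values at 1395 g of glass precisely as stated by the problem or the answer.
Oxide-by-oxide delivered mass:
  Al2O3: 256.2·0.6556 + 595.8·0.003000 = 169.8 g
  ZrO2: 79.29·0.6764 = 53.63 g
  SiO2: 595.8·0.9949 + 79.29·0.3226 = 618.3 g
  Li2O: 135.5·0.4064 = 55.07 g
  TiO2: 374.4·0.9899 = 370.6 g
  BaO: 165.3·0.7731 = 127.8 g
LOI: 256.2·0.3444 + 595.8·0.002100 + 374.4·0.01010 + 79.29·0.001000 + 165.3·0.2269 + 135.5·0.5936 = 211.3 g
Resulting glass, batch − LOI: 1606 − 211.3 = 1395 g (the oxide masses sum to this)
wt % = 100 × oxide mass / glass mass

Glass mass = 1395 g (batch 1606 − LOI 211.3).
Composition: Al2O3 12.17%, ZrO2 3.844%, SiO2 44.32%, Li2O 3.947%, TiO2 26.56%, BaO 9.159%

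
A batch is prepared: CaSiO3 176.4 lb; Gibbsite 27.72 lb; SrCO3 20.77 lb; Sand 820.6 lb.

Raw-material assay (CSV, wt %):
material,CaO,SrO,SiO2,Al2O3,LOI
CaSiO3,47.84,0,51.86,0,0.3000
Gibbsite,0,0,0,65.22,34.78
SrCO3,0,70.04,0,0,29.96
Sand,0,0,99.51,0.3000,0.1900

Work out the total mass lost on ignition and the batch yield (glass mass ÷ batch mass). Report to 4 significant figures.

Mid-chain values appear (rounded to 4 significant digits) on the page; full precision is held from first step to last — every reported number receives exactly one rounding. All derived quantities are re-derived from the weighed amounts on 1028 lb of glass at full float precision (four oxide percentages, net glass mass, totals, yield, LOI) as quoted within the problem or answer text.
Per-material ignition loss:
  CaSiO3: 176.4 × 0.003000 = 0.5292 lb
  Gibbsite: 27.72 × 0.3478 = 9.641 lb
  SrCO3: 20.77 × 0.2996 = 6.223 lb
  Sand: 820.6 × 0.001900 = 1.559 lb
Total LOI = 17.95 lb
Glass = batch − LOI = 1045 − 17.95 = 1028 lb

LOI loss = 17.95 lb; glass = 1028 lb; yield = 98.28%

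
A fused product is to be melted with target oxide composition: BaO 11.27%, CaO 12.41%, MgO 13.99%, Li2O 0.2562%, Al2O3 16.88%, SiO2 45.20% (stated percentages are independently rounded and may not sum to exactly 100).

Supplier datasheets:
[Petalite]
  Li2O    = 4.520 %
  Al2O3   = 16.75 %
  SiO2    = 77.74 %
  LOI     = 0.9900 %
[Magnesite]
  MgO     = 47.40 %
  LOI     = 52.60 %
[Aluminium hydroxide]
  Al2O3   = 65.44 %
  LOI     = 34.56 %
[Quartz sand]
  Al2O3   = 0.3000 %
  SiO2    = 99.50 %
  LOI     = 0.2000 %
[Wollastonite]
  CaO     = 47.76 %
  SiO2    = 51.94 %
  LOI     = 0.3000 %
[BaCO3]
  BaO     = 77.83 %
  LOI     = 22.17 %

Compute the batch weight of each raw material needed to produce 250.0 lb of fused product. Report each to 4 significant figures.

Batch per 250.0 lb fused product:
  Petalite: 14.17 lb
  Magnesite: 73.79 lb
  Aluminium hydroxide: 60.55 lb
  Quartz sand: 68.59 lb
  Wollastonite: 64.96 lb
  BaCO3: 36.20 lb
Total batch = 318.3 lb; LOI loss = 68.24 lb; yield = 78.56%

Values along the way are shown (rounded to 4 significant figures) between the steps — the whole derivation maintains full float precision through the solve — every reported value is rounded a single time — the derived quantities, which include the yield, six oxide percentages, ignition loss, net glass mass, totals, are rebuilt at full float precision, as written in either problem or answer, from the weighed amounts on 250.0 lb of glass.
Target masses of each oxide per 250.0 lb fused product:
  BaO: 11.27% × 250.0 = 28.18 lb
  CaO: 12.41% × 250.0 = 31.02 lb
  MgO: 13.99% × 250.0 = 34.98 lb
  Li2O: 0.2562% × 250.0 = 0.6405 lb
  Al2O3: 16.88% × 250.0 = 42.20 lb
  SiO2: 45.20% × 250.0 = 113.0 lb
Balance tally, oxide-wise, on the weights just shown, versus the basis set out (target by target, the sums agree exact up to rounding of places):
  BaO: 36.20·0.7783 = 28.17 lb (target 28.18 lb)
  CaO: 64.96·0.4776 = 31.02 lb (target 31.02 lb)
  MgO: 73.79·0.4740 = 34.98 lb (target 34.98 lb)
  Li2O: 14.17·0.04520 = 0.6405 lb (target 0.6405 lb)
  Al2O3: 14.17·0.1675 + 60.55·0.6544 + 68.59·0.003000 = 42.20 lb (target 42.20 lb)
  SiO2: 14.17·0.7774 + 68.59·0.9950 + 64.96·0.5194 = 113.0 lb (target 113.0 lb)
Glass-mass closure: batch total minus LOI = 250.0 lb (per-oxide target masses sum to 250.0 lb; the stated basis being 250.0 lb — any gap is answer rounding).
Batch grand total — Σ batch = 318.3 lb; ignition loss, Σ(batch × LOI) = 68.24 lb; yield = glass ÷ total batch = 78.56%.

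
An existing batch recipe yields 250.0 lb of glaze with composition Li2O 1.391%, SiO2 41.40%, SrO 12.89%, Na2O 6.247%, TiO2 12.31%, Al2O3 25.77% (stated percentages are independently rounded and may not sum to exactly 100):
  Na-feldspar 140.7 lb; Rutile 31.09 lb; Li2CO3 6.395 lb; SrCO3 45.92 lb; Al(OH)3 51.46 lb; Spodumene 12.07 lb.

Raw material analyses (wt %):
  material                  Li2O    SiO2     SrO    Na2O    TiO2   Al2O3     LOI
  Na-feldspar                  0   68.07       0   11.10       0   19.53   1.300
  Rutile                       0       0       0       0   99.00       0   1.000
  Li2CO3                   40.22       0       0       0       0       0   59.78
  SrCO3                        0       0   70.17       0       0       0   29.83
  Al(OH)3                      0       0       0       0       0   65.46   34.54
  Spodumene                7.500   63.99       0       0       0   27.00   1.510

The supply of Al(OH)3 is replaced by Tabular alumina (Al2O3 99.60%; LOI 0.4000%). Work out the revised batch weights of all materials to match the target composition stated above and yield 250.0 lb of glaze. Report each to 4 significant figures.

The whole derivation runs at full precision end to end. Working values are shown (rounded to four significant digits) alongside each step — each reported value sees exactly one rounding — all derived quantities, including the yield, ignition loss, totals, six oxide percentages, net glass mass, are recomputed from the batch weights per 250.0 lb of glass in full float precision, as given in the question or the answer.
Oxide mass targets, per 250.0 lb glaze:
  Li2O: 1.391% × 250.0 = 3.478 lb
  SiO2: 41.40% × 250.0 = 103.5 lb
  SrO: 12.89% × 250.0 = 32.22 lb
  Na2O: 6.247% × 250.0 = 15.62 lb
  TiO2: 12.31% × 250.0 = 30.78 lb
  Al2O3: 25.77% × 250.0 = 64.42 lb
Per-oxide balance check from the weights as reported, relative to the basis at hand (delivered sums recover each target up to rounding of the answer):
  Li2O: 6.395·0.4022 + 12.07·0.07500 = 3.477 lb (target 3.478 lb)
  SiO2: 140.7·0.6807 + 12.07·0.6399 = 103.5 lb (target 103.5 lb)
  SrO: 45.92·0.7017 = 32.22 lb (target 32.22 lb)
  Na2O: 140.7·0.1110 = 15.62 lb (target 15.62 lb)
  TiO2: 31.09·0.9900 = 30.78 lb (target 30.78 lb)
  Al2O3: 140.7·0.1953 + 33.82·0.9960 + 12.07·0.2700 = 64.42 lb (target 64.42 lb)
Glass-mass sanity pass: batch Σ − ignition loss = 250.0 lb (targets for the oxides total 250.0 lb; versus the stated basis of 250.0 lb — differing by rounding only).
Whole-batch sum: Σ batch = 270.0 lb; Σ batch·LOI gives LOI loss = 19.98 lb; the yield ratio, glass ÷ batch: 92.60%.

Revised batch per 250.0 lb glaze:
  Na-feldspar: 140.7 lb
  Rutile: 31.09 lb
  Li2CO3: 6.395 lb
  SrCO3: 45.92 lb
  Tabular alumina: 33.82 lb
  Spodumene: 12.07 lb
Total batch = 270.0 lb; LOI loss = 19.98 lb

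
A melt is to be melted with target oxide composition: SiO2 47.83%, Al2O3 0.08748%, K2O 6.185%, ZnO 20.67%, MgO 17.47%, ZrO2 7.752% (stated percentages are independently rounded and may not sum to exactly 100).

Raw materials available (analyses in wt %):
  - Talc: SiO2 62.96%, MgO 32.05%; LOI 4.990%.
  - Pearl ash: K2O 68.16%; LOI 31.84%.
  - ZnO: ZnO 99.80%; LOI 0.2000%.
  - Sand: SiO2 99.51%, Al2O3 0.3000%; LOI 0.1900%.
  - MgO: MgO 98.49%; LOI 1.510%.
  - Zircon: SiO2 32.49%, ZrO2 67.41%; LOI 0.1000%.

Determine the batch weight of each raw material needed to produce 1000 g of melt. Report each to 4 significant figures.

Intermediates are displayed with 4-significant-digit rounding within the worked lines. Exact precision is carried end to end. Exactly one rounding lands on every reported value. The derived quantities, including six oxide percentages, totals, the yield, glass mass, LOI, are carried starting from the weights per 1000 g of glass at exact precision, as they appear in either problem or answer.
Target masses of each oxide per 1000 g melt:
  SiO2: 47.83% × 1000 = 478.3 g
  Al2O3: 0.08748% × 1000 = 0.8748 g
  K2O: 6.185% × 1000 = 61.85 g
  ZnO: 20.67% × 1000 = 206.7 g
  MgO: 17.47% × 1000 = 174.7 g
  ZrO2: 7.752% × 1000 = 77.52 g
Checking each oxide sum from the weights as reported, under the basis named above (summed amounts equal target values exact up to rounding of places):
  SiO2: 239.5·0.6296 + 291.6·0.9951 + 115.0·0.3249 = 478.3 g (target 478.3 g)
  Al2O3: 291.6·0.003000 = 0.8748 g (target 0.8748 g)
  K2O: 90.74·0.6816 = 61.85 g (target 61.85 g)
  ZnO: 207.1·0.9980 = 206.7 g (target 206.7 g)
  MgO: 239.5·0.3205 + 99.45·0.9849 = 174.7 g (target 174.7 g)
  ZrO2: 115.0·0.6741 = 77.52 g (target 77.52 g)
Glass-mass sanity pass: net batch after ignition = 1000 g (the targets, summed, come to 999.9 g; stated basis 1000 g — differing by rounding only).
Adding the batch up: Σ batch = 1043 g; loss to ignition Σ batch·LOI = 43.43 g; the yield ratio, glass ÷ batch: 95.84%.

Batch per 1000 g melt:
  Talc: 239.5 g
  Pearl ash: 90.74 g
  ZnO: 207.1 g
  Sand: 291.6 g
  MgO: 99.45 g
  Zircon: 115.0 g
Total batch = 1043 g; LOI loss = 43.43 g; yield = 95.84%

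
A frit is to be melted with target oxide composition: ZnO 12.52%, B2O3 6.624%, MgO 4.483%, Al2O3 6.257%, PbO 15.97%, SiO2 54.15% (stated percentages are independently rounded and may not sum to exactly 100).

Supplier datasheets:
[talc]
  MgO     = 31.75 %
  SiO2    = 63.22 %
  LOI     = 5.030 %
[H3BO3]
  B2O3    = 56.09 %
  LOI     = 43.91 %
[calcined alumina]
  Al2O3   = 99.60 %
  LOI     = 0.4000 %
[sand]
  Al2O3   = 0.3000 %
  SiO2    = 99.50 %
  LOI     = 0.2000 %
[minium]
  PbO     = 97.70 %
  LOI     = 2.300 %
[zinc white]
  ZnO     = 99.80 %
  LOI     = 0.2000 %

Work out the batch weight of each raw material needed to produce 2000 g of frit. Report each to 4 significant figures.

In-progress results are displayed rounded off to 4 significant digits at each printed step; every computation carries exact precision throughout — a single rounding yields each reported value — derived quantities, including net glass mass, the totals, six oxide percentages, the yield, ignition loss, are re-derived from the weighed amounts on 2000 g of glass at exact precision as set out in question or answer.
Target oxide masses per 2000 g frit:
  ZnO: 12.52% × 2000 = 250.4 g
  B2O3: 6.624% × 2000 = 132.5 g
  MgO: 4.483% × 2000 = 89.66 g
  Al2O3: 6.257% × 2000 = 125.1 g
  PbO: 15.97% × 2000 = 319.4 g
  SiO2: 54.15% × 2000 = 1083 g
Oxide-by-oxide audit given the weights on record, relative to the basis at hand (summed amounts equal target values net of answer rounding effects):
  ZnO: 250.9·0.9980 = 250.4 g (target 250.4 g)
  B2O3: 236.2·0.5609 = 132.5 g (target 132.5 g)
  MgO: 282.4·0.3175 = 89.66 g (target 89.66 g)
  Al2O3: 122.9·0.9960 + 909.0·0.003000 = 125.1 g (target 125.1 g)
  PbO: 326.9·0.9770 = 319.4 g (target 319.4 g)
  SiO2: 282.4·0.6322 + 909.0·0.9950 = 1083 g (target 1083 g)
Glass-mass bookkeeping: the batch minus its LOI: 2000 g (the Σ of target masses is 2000 g; the stated basis being 2000 g — deltas are rounding alone).
Batch total: Σ batch = 2128 g; the LOI term Σ batch·LOI equals 128.3 g; yield = glass ÷ total batch = 93.97%.

Batch per 2000 g frit:
  talc: 282.4 g
  H3BO3: 236.2 g
  calcined alumina: 122.9 g
  sand: 909.0 g
  minium: 326.9 g
  zinc white: 250.9 g
Total batch = 2128 g; LOI loss = 128.3 g; yield = 93.97%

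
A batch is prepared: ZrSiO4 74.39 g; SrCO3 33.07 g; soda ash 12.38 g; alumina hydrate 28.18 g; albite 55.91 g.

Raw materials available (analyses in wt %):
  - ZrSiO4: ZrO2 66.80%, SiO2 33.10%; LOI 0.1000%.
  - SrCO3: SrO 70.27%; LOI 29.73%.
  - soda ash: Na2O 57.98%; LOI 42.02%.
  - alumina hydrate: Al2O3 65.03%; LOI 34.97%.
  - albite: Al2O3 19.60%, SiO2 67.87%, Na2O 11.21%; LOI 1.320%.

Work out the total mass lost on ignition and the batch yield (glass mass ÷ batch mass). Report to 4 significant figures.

LOI loss = 25.70 g; glass = 178.2 g; yield = 87.40%

Working values appear (rounded to 4 significant figures) in the working — every computation maintains exact precision in all steps. Every reported result includes exactly one rounding. Derived quantities are re-derived in full precision (the totals, the five compositions, yield, ignition loss, glass mass) using the weight values on 178.2 g of glass exactly as shown in the question or the answer.
Material-by-material LOI:
  ZrSiO4: 74.39 × 0.001000 = 0.07439 g
  SrCO3: 33.07 × 0.2973 = 9.832 g
  soda ash: 12.38 × 0.4202 = 5.202 g
  alumina hydrate: 28.18 × 0.3497 = 9.855 g
  albite: 55.91 × 0.01320 = 0.7380 g
Total LOI = 25.70 g
Glass = batch − LOI = 203.9 − 25.70 = 178.2 g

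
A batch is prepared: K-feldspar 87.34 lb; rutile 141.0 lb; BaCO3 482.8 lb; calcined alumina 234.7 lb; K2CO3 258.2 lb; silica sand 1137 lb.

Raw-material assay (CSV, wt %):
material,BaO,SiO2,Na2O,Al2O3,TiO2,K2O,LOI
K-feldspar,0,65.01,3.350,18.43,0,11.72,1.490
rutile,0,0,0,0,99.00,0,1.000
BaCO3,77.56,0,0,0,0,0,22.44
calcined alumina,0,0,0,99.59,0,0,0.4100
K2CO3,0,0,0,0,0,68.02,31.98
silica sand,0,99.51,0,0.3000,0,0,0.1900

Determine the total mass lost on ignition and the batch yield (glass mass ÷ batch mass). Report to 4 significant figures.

Every computation carries full float precision all the way through; in-progress results appear (rounded to 4 significant figures) when written out; every reported result is rounded just once — all derived quantities (LOI, yield, six oxide percentages, the totals, glass mass) are re-derived in exact precision from the weighed amounts per 2144 lb of glass exactly as shown in the problem or the answer.
Loss on ignition, line by line:
  K-feldspar: 87.34 × 0.01490 = 1.301 lb
  rutile: 141.0 × 0.01000 = 1.410 lb
  BaCO3: 482.8 × 0.2244 = 108.3 lb
  calcined alumina: 234.7 × 0.004100 = 0.9623 lb
  K2CO3: 258.2 × 0.3198 = 82.57 lb
  silica sand: 1137 × 0.001900 = 2.160 lb
Total LOI = 196.7 lb
Glass = batch − LOI = 2341 − 196.7 = 2144 lb

LOI loss = 196.7 lb; glass = 2144 lb; yield = 91.60%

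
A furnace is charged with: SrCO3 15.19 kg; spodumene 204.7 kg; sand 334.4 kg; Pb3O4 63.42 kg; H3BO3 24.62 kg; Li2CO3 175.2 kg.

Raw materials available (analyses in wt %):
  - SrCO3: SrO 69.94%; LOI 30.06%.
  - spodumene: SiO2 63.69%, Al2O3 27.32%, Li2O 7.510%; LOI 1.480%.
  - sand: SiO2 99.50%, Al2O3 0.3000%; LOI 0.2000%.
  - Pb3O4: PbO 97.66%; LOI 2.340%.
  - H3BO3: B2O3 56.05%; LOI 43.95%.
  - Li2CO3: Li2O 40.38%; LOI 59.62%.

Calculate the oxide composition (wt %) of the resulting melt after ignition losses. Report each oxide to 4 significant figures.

The intermediate values are printed rounded to 4 significant digits. Exact precision is maintained through the solve. Exactly one rounding is applied to each reported number; derived quantities (ignition loss, the six compositions, the yield, totals, glass mass) are computed from the weighed amounts for 692.5 kg of glass at exact precision exactly as shown in the problem or the answer.
Oxide masses out of the charge:
  SiO2: 204.7·0.6369 + 334.4·0.9950 = 463.1 kg
  Al2O3: 204.7·0.2732 + 334.4·0.003000 = 56.93 kg
  SrO: 15.19·0.6994 = 10.62 kg
  B2O3: 24.62·0.5605 = 13.80 kg
  Li2O: 204.7·0.07510 + 175.2·0.4038 = 86.12 kg
  PbO: 63.42·0.9766 = 61.94 kg
LOI: 15.19·0.3006 + 204.7·0.01480 + 334.4·0.002000 + 63.42·0.02340 + 24.62·0.4395 + 175.2·0.5962 = 125.0 kg
Glass = total batch minus LOI = 817.5 − 125.0 = 692.5 kg (equal to the oxide-mass sum)
percent by weight: oxide/glass ×100

Glass mass = 692.5 kg (batch 817.5 − LOI 125.0).
Composition: SiO2 66.87%, Al2O3 8.220%, SrO 1.534%, B2O3 1.993%, Li2O 12.44%, PbO 8.944%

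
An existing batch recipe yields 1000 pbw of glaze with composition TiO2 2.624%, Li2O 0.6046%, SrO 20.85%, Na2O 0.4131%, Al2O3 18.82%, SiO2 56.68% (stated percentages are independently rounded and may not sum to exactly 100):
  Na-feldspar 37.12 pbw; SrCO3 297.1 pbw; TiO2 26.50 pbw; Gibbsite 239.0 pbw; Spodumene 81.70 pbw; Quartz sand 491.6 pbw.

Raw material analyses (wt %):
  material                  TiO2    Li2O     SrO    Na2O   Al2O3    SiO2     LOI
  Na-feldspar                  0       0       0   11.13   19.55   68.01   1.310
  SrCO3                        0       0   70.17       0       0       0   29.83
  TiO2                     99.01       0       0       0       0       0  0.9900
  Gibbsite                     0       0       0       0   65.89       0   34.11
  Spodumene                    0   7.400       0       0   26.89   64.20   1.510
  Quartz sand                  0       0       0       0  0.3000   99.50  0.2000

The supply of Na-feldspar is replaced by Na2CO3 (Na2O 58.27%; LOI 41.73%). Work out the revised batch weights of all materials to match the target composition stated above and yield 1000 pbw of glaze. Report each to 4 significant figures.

Revised batch per 1000 pbw glaze:
  Na2CO3: 7.089 pbw
  SrCO3: 297.1 pbw
  TiO2: 26.50 pbw
  Gibbsite: 249.9 pbw
  Spodumene: 81.70 pbw
  Quartz sand: 516.9 pbw
Total batch = 1179 pbw; LOI loss = 179.4 pbw

All arithmetic maintains exact precision at each step; in-progress results are displayed with 4-significant-figure rounding in the working. Every reported figure is rounded a single time — derived quantities, which include ignition loss, net glass mass, the six compositions, yield, totals, are recomputed in full precision, as set out in question or answer, using the weight values on 1000 pbw of glass.
Target masses of each oxide per 1000 pbw glaze:
  TiO2: 2.624% × 1000 = 26.24 pbw
  Li2O: 0.6046% × 1000 = 6.046 pbw
  SrO: 20.85% × 1000 = 208.5 pbw
  Na2O: 0.4131% × 1000 = 4.131 pbw
  Al2O3: 18.82% × 1000 = 188.2 pbw
  SiO2: 56.68% × 1000 = 566.8 pbw
Balance tally, oxide-wise, from the weights as reported, per the basis as stated (oxide sums agree with the targets up to rounding of the answer):
  TiO2: 26.50·0.9901 = 26.24 pbw (target 26.24 pbw)
  Li2O: 81.70·0.07400 = 6.046 pbw (target 6.046 pbw)
  SrO: 297.1·0.7017 = 208.5 pbw (target 208.5 pbw)
  Na2O: 7.089·0.5827 = 4.131 pbw (target 4.131 pbw)
  Al2O3: 249.9·0.6589 + 81.70·0.2689 + 516.9·0.003000 = 188.2 pbw (target 188.2 pbw)
  SiO2: 81.70·0.6420 + 516.9·0.9950 = 566.8 pbw (target 566.8 pbw)
Glass-mass sanity pass: batch Σ − ignition loss = 999.8 pbw (per-oxide target masses sum to 999.9 pbw; with the basis standing at 1000 pbw — differing by rounding only).
Summing the batch: Σ batch = 1179 pbw; ignition loss, Σ(batch × LOI) = 179.4 pbw; the yield ratio, glass ÷ batch: 84.79%.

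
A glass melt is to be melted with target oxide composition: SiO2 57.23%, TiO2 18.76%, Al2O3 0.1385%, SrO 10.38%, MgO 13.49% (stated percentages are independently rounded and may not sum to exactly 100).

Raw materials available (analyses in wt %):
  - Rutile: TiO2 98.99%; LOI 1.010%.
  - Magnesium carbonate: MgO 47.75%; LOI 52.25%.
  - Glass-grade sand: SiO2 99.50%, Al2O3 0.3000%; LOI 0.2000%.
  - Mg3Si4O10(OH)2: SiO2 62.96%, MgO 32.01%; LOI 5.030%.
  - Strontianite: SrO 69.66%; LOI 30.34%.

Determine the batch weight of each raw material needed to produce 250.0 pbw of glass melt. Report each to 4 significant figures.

Batch per 250.0 pbw glass melt:
  Rutile: 47.38 pbw
  Magnesium carbonate: 40.56 pbw
  Glass-grade sand: 115.4 pbw
  Mg3Si4O10(OH)2: 44.85 pbw
  Strontianite: 37.25 pbw
Total batch = 285.4 pbw; LOI loss = 35.46 pbw; yield = 87.58%

Intermediates are shown, rounded to four significant digits, on the page. Every computation maintains full precision throughout. Each reported value includes exactly one rounding; derived quantities, which include LOI, glass mass, the five compositions, the totals, the yield, are computed at full float precision, as written in the problem or the answer, from the batch weights for 250.0 pbw of glass.
Per-oxide target masses for 250.0 pbw glass melt:
  SiO2: 57.23% × 250.0 = 143.1 pbw
  TiO2: 18.76% × 250.0 = 46.90 pbw
  Al2O3: 0.1385% × 250.0 = 0.3462 pbw
  SrO: 10.38% × 250.0 = 25.95 pbw
  MgO: 13.49% × 250.0 = 33.72 pbw
Sums-versus-targets review from the weights as reported, on the stated basis (sums match the target masses inside rounding margins):
  SiO2: 115.4·0.9950 + 44.85·0.6296 = 143.1 pbw (target 143.1 pbw)
  TiO2: 47.38·0.9899 = 46.90 pbw (target 46.90 pbw)
  Al2O3: 115.4·0.003000 = 0.3462 pbw (target 0.3462 pbw)
  SrO: 37.25·0.6966 = 25.95 pbw (target 25.95 pbw)
  MgO: 40.56·0.4775 + 44.85·0.3201 = 33.72 pbw (target 33.72 pbw)
Consistency of the glass mass: total charge less LOI = 250.0 pbw (targets for the oxides total 250.0 pbw; versus the stated basis of 250.0 pbw — any gap is answer rounding).
Batch grand total — Σ batch = 285.4 pbw; Σ batch·LOI gives LOI loss = 35.46 pbw; yield: glass divided by total = 87.58%.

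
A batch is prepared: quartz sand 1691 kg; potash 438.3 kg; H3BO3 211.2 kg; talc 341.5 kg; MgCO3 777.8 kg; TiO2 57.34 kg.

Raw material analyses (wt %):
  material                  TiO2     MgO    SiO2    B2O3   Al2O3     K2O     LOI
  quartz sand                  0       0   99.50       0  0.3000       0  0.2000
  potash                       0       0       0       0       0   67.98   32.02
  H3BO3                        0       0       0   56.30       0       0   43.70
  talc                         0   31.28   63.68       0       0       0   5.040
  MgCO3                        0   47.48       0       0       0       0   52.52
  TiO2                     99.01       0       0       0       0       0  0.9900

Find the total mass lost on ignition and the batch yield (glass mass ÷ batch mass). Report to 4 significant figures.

The intermediate values are displayed rounded off to 4 significant figures as written. The working math maintains full precision at every stage. Each reported figure is rounded only once — derived quantities, including the six compositions, glass mass, the totals, yield, LOI, are recomputed using the weight values for 2855 kg of glass at exact precision precisely as stated by problem or answer.
LOI of each material in turn:
  quartz sand: 1691 × 0.002000 = 3.382 kg
  potash: 438.3 × 0.3202 = 140.3 kg
  H3BO3: 211.2 × 0.4370 = 92.29 kg
  talc: 341.5 × 0.05040 = 17.21 kg
  MgCO3: 777.8 × 0.5252 = 408.5 kg
  TiO2: 57.34 × 0.009900 = 0.5677 kg
Total LOI = 662.3 kg
Glass = batch − LOI = 3517 − 662.3 = 2855 kg

LOI loss = 662.3 kg; glass = 2855 kg; yield = 81.17%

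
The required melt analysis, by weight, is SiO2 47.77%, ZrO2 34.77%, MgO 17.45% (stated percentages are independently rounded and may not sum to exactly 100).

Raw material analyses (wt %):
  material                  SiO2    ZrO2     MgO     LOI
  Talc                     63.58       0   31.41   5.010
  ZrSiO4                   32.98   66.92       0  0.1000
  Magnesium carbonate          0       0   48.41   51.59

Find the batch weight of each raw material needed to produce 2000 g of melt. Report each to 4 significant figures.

Every computation holds full float precision at every stage. Working values appear rounded to four significant figures alongside each step — a single rounding completes each reported result; derived quantities, which include the yield, totals, three oxide percentages, ignition loss, net glass mass, are rebuilt in full precision, as set out in problem or answer, from the weighed amounts at 2000 g of glass.
Per-oxide target masses for 2000 g melt:
  SiO2: 47.77% × 2000 = 955.4 g
  ZrO2: 34.77% × 2000 = 695.4 g
  MgO: 17.45% × 2000 = 349.0 g
Mass-balance tally per oxide applying the batch weights above, on the stated basis (sums match the target masses exact up to rounding of places):
  SiO2: 963.6·0.6358 + 1039·0.3298 = 955.3 g (target 955.4 g)
  ZrO2: 1039·0.6692 = 695.3 g (target 695.4 g)
  MgO: 963.6·0.3141 + 95.68·0.4841 = 349.0 g (target 349.0 g)
Glass-mass sanity pass: Σ batch − LOI loss = 2000 g (oxide target masses add up to 2000 g; against the stated basis, 2000 g — rounding explains the deltas).
Batch grand total — Σ batch = 2098 g; loss to ignition Σ batch·LOI = 98.68 g; as yield: glass ÷ batch → 95.30%.

Batch per 2000 g melt:
  Talc: 963.6 g
  ZrSiO4: 1039 g
  Magnesium carbonate: 95.68 g
Total batch = 2098 g; LOI loss = 98.68 g; yield = 95.30%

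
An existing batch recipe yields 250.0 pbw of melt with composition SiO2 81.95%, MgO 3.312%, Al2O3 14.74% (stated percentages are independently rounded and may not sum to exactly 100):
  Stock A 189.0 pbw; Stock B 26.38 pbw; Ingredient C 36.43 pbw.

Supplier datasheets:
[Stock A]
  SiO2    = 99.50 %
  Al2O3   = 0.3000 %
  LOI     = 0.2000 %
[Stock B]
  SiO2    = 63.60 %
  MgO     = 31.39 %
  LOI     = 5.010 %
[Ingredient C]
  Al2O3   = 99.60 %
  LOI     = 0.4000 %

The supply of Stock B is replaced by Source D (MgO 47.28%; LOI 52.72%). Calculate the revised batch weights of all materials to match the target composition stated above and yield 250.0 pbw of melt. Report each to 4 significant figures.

Revised batch per 250.0 pbw melt:
  Stock A: 205.9 pbw
  Source D: 17.51 pbw
  Ingredient C: 36.38 pbw
Total batch = 259.8 pbw; LOI loss = 9.789 pbw

Full float precision is kept all the way through. Rounding to 4 significant figures governs each in-between result as shown — every reported value is rounded once only — the derived quantities are computed at full precision (net glass mass, the totals, LOI, yield, three oxide percentages) using the weight values at 250.0 pbw of glass precisely as stated by the problem or answer text.
Target oxide masses per 250.0 pbw melt:
  SiO2: 81.95% × 250.0 = 204.9 pbw
  MgO: 3.312% × 250.0 = 8.280 pbw
  Al2O3: 14.74% × 250.0 = 36.85 pbw
A balance pass over the oxides, from the weights as reported, under the basis named above (each sum matches its target mass once rounding is allowed for):
  SiO2: 205.9·0.9950 = 204.9 pbw (target 204.9 pbw)
  MgO: 17.51·0.4728 = 8.279 pbw (target 8.280 pbw)
  Al2O3: 205.9·0.003000 + 36.38·0.9960 = 36.85 pbw (target 36.85 pbw)
Consistency of the glass mass: batch Σ − ignition loss = 250.0 pbw (targets for the oxides total 250.0 pbw; stated basis 250.0 pbw — a pure rounding effect).
Total batch = Σ batch = 259.8 pbw; LOI loss = Σ batch·LOI = 9.789 pbw; as yield: glass ÷ batch → 96.23%.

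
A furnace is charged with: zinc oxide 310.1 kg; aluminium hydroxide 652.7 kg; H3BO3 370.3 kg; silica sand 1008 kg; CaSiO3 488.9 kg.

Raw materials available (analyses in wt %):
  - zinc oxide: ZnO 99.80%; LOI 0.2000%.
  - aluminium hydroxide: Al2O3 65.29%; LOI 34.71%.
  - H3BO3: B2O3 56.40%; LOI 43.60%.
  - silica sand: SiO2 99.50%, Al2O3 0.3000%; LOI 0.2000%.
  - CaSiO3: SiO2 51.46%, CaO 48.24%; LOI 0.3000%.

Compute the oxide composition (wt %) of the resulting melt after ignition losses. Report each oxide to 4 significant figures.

The intermediate values are printed rounded to 4 significant digits across the worked steps. The whole derivation holds exact precision in every operation; each reported number is rounded only once. Derived quantities (totals, LOI, yield, five oxide percentages, net glass mass) are recomputed from the batch weights per 2438 kg of glass at exact precision as given in the question or the answer.
Oxide masses out of the charge:
  SiO2: 1008·0.9950 + 488.9·0.5146 = 1255 kg
  ZnO: 310.1·0.9980 = 309.5 kg
  B2O3: 370.3·0.5640 = 208.8 kg
  CaO: 488.9·0.4824 = 235.8 kg
  Al2O3: 652.7·0.6529 + 1008·0.003000 = 429.2 kg
LOI: 310.1·0.002000 + 652.7·0.3471 + 370.3·0.4360 + 1008·0.002000 + 488.9·0.003000 = 392.1 kg
Glass = total batch minus LOI = 2830 − 392.1 = 2438 kg (consistent with Σ oxide mass)
oxide / glass × 100 gives the wt %

Glass mass = 2438 kg (batch 2830 − LOI 392.1).
Composition: SiO2 51.46%, ZnO 12.69%, B2O3 8.567%, CaO 9.674%, Al2O3 17.60%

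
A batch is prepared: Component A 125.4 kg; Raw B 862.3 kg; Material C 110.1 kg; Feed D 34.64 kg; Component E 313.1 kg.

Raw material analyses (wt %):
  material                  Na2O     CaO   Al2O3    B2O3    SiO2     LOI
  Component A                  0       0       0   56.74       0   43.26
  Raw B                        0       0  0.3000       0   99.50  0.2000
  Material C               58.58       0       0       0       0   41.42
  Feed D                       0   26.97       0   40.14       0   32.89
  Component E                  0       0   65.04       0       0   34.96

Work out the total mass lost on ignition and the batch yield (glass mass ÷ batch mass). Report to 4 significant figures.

LOI loss = 222.4 kg; glass = 1223 kg; yield = 84.61%

All internal work holds full float precision all the way through — mid-chain values appear rounded to 4 significant figures across the worked steps. Each reported number carries a single rounding; the derived quantities (the yield, totals, LOI, the five compositions, glass mass) are rebuilt at full float precision using the weight values at 1223 kg of glass, precisely as stated by the question or the answer.
Per-material ignition loss:
  Component A: 125.4 × 0.4326 = 54.25 kg
  Raw B: 862.3 × 0.002000 = 1.725 kg
  Material C: 110.1 × 0.4142 = 45.60 kg
  Feed D: 34.64 × 0.3289 = 11.39 kg
  Component E: 313.1 × 0.3496 = 109.5 kg
Total LOI = 222.4 kg
Glass = batch − LOI = 1446 − 222.4 = 1223 kg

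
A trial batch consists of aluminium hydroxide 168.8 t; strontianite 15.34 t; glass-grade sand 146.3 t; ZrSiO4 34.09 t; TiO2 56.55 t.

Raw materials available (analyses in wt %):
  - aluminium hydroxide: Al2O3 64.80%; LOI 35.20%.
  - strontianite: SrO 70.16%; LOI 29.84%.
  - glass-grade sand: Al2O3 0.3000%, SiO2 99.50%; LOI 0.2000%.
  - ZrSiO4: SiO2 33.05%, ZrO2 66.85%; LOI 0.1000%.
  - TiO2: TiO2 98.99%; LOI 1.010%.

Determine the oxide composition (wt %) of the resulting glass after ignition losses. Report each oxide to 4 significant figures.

In-progress results are printed, rounded to four significant figures, in the working; the whole derivation runs at full precision in all steps — every reported number is rounded just once — all derived quantities, including the totals, ignition loss, the five compositions, net glass mass, the yield, are re-derived from the batch weights for 356.2 t of glass in exact precision, as they appear in the problem or answer text.
What the batch supplies per oxide:
  Al2O3: 168.8·0.6480 + 146.3·0.003000 = 109.8 t
  SrO: 15.34·0.7016 = 10.76 t
  TiO2: 56.55·0.9899 = 55.98 t
  SiO2: 146.3·0.9950 + 34.09·0.3305 = 156.8 t
  ZrO2: 34.09·0.6685 = 22.79 t
LOI: 168.8·0.3520 + 15.34·0.2984 + 146.3·0.002000 + 34.09·0.001000 + 56.55·0.01010 = 64.89 t
Glass mass = batch − LOI = 421.1 − 64.89 = 356.2 t (= the summed oxide contributions)
wt % = oxide mass / glass mass × 100

Glass mass = 356.2 t (batch 421.1 − LOI 64.89).
Composition: Al2O3 30.83%, SrO 3.022%, TiO2 15.72%, SiO2 44.03%, ZrO2 6.398%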